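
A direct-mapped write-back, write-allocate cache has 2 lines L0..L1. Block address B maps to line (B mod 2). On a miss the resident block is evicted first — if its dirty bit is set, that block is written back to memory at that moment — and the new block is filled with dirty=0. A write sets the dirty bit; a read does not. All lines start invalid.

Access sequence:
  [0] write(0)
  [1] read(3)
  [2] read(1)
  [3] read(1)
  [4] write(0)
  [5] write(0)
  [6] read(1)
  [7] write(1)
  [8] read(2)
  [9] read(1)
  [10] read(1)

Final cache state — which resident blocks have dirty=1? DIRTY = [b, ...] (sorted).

0: W B0 -> L0 miss  d=D]
1: R B3 -> L1 miss  d=-]
2: R B1 -> L1 miss  d=-]
3: R B1 -> L1 hit  d=-]
4: W B0 -> L0 hit  d=D]
5: W B0 -> L0 hit  d=D]
6: R B1 -> L1 hit  d=-]
7: W B1 -> L1 hit  d=D]
8: R B2 -> L0 miss wb->B0  d=-]
9: R B1 -> L1 hit  d=D]
10: R B1 -> L1 hit  d=D]

DIRTY = [1]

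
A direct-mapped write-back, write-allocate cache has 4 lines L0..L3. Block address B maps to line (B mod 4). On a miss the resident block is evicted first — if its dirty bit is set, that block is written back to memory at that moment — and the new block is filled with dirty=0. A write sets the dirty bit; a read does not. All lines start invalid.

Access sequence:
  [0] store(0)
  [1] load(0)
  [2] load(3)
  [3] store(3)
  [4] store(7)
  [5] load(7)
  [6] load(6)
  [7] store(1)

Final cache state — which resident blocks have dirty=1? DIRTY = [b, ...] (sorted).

DIRTY = [0, 1, 7]

0: W B0 -> L0 miss  d=D]
1: R B0 -> L0 hit  d=D]
2: R B3 -> L3 miss  d=-]
3: W B3 -> L3 hit  d=D]
4: W B7 -> L3 miss wb->B3  d=D]
5: R B7 -> L3 hit  d=D]
6: R B6 -> L2 miss  d=-]
7: W B1 -> L1 miss  d=D]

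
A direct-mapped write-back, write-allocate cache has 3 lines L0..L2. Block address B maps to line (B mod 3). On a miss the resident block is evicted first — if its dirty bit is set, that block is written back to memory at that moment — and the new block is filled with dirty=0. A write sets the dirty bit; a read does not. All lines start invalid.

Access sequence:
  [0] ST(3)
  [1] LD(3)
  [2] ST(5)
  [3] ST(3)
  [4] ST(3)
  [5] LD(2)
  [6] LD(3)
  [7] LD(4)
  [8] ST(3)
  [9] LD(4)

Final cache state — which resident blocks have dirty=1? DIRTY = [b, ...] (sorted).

  0 | W B3 → L0 miss [D]
  1 | R B3 → L0 hit [D]
  2 | W B5 → L2 miss [D]
  3 | W B3 → L0 hit [D]
  4 | W B3 → L0 hit [D]
  5 | R B2 → L2 miss wb→B5 [-]
  6 | R B3 → L0 hit [D]
  7 | R B4 → L1 miss [-]
  8 | W B3 → L0 hit [D]
  9 | R B4 → L1 hit [-]

DIRTY = [3]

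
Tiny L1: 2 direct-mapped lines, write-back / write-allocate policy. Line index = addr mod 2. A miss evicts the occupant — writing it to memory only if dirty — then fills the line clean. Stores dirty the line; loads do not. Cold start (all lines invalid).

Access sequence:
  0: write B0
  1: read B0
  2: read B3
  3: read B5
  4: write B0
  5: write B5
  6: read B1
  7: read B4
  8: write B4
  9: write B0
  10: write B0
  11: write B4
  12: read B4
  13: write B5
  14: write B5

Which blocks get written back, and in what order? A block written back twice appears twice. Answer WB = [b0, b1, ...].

WB = [5, 0, 4, 0]

0: W B0 → L0 miss [D]
1: R B0 → L0 hit [D]
2: R B3 → L1 miss [-]
3: R B5 → L1 miss [-]
4: W B0 → L0 hit [D]
5: W B5 → L1 hit [D]
6: R B1 → L1 miss wb→B5 [-]
7: R B4 → L0 miss wb→B0 [-]
8: W B4 → L0 hit [D]
9: W B0 → L0 miss wb→B4 [D]
10: W B0 → L0 hit [D]
11: W B4 → L0 miss wb→B0 [D]
12: R B4 → L0 hit [D]
13: W B5 → L1 miss [D]
14: W B5 → L1 hit [D]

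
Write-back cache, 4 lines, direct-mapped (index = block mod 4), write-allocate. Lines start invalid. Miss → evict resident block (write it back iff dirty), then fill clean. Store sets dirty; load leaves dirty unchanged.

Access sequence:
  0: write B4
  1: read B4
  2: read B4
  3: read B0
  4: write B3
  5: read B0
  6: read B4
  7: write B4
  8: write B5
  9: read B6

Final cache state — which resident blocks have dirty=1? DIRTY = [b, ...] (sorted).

0: W B4 → L0 miss [D]
1: R B4 → L0 hit [D]
2: R B4 → L0 hit [D]
3: R B0 → L0 miss wb→B4 [-]
4: W B3 → L3 miss [D]
5: R B0 → L0 hit [-]
6: R B4 → L0 miss [-]
7: W B4 → L0 hit [D]
8: W B5 → L1 miss [D]
9: R B6 → L2 miss [-]

DIRTY = [3, 4, 5]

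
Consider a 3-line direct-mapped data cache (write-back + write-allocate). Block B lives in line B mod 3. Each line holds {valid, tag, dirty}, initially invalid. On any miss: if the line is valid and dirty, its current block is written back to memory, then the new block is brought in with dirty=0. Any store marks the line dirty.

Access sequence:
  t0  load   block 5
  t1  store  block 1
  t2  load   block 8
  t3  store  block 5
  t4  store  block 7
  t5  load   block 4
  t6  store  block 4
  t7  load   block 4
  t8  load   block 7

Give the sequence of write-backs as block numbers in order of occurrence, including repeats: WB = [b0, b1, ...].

WB = [1, 7, 4]

  0 | R B5 → L2 miss [-]
  1 | W B1 → L1 miss [D]
  2 | R B8 → L2 miss [-]
  3 | W B5 → L2 miss [D]
  4 | W B7 → L1 miss wb→B1 [D]
  5 | R B4 → L1 miss wb→B7 [-]
  6 | W B4 → L1 hit [D]
  7 | R B4 → L1 hit [D]
  8 | R B7 → L1 miss wb→B4 [-]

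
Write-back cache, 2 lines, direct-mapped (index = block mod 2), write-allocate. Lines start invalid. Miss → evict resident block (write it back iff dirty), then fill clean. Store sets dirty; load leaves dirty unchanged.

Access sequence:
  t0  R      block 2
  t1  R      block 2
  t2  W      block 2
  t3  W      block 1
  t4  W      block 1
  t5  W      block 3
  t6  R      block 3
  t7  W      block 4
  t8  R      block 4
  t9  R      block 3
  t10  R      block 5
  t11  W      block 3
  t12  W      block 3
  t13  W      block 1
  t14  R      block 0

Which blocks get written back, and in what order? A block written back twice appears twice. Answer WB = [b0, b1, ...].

WB = [1, 2, 3, 3, 4]

  0 | R B2 → L0 miss [-]
  1 | R B2 → L0 hit [-]
  2 | W B2 → L0 hit [D]
  3 | W B1 → L1 miss [D]
  4 | W B1 → L1 hit [D]
  5 | W B3 → L1 miss wb→B1 [D]
  6 | R B3 → L1 hit [D]
  7 | W B4 → L0 miss wb→B2 [D]
  8 | R B4 → L0 hit [D]
  9 | R B3 → L1 hit [D]
  10 | R B5 → L1 miss wb→B3 [-]
  11 | W B3 → L1 miss [D]
  12 | W B3 → L1 hit [D]
  13 | W B1 → L1 miss wb→B3 [D]
  14 | R B0 → L0 miss wb→B4 [-]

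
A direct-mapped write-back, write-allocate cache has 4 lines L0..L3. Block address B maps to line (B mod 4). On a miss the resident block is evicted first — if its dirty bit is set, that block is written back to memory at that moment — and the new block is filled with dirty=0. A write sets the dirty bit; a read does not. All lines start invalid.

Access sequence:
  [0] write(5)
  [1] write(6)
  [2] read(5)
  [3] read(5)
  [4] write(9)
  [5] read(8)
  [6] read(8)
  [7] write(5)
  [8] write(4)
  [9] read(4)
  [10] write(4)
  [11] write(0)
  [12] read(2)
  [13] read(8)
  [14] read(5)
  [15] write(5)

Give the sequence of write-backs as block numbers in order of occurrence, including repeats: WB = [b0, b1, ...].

0: W B5 → L1 miss [D]
1: W B6 → L2 miss [D]
2: R B5 → L1 hit [D]
3: R B5 → L1 hit [D]
4: W B9 → L1 miss wb→B5 [D]
5: R B8 → L0 miss [-]
6: R B8 → L0 hit [-]
7: W B5 → L1 miss wb→B9 [D]
8: W B4 → L0 miss [D]
9: R B4 → L0 hit [D]
10: W B4 → L0 hit [D]
11: W B0 → L0 miss wb→B4 [D]
12: R B2 → L2 miss wb→B6 [-]
13: R B8 → L0 miss wb→B0 [-]
14: R B5 → L1 hit [D]
15: W B5 → L1 hit [D]

WB = [5, 9, 4, 6, 0]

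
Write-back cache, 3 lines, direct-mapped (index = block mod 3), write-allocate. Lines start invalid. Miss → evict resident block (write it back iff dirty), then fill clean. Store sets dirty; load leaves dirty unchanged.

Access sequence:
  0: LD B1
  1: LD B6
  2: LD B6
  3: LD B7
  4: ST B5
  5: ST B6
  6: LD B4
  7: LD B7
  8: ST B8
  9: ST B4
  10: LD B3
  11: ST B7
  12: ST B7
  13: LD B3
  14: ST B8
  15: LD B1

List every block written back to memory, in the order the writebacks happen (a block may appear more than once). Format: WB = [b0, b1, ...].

WB = [5, 6, 4, 7]

0: R B1 -> L1 miss  d=-]
1: R B6 -> L0 miss  d=-]
2: R B6 -> L0 hit  d=-]
3: R B7 -> L1 miss  d=-]
4: W B5 -> L2 miss  d=D]
5: W B6 -> L0 hit  d=D]
6: R B4 -> L1 miss  d=-]
7: R B7 -> L1 miss  d=-]
8: W B8 -> L2 miss wb->B5  d=D]
9: W B4 -> L1 miss  d=D]
10: R B3 -> L0 miss wb->B6  d=-]
11: W B7 -> L1 miss wb->B4  d=D]
12: W B7 -> L1 hit  d=D]
13: R B3 -> L0 hit  d=-]
14: W B8 -> L2 hit  d=D]
15: R B1 -> L1 miss wb->B7  d=-]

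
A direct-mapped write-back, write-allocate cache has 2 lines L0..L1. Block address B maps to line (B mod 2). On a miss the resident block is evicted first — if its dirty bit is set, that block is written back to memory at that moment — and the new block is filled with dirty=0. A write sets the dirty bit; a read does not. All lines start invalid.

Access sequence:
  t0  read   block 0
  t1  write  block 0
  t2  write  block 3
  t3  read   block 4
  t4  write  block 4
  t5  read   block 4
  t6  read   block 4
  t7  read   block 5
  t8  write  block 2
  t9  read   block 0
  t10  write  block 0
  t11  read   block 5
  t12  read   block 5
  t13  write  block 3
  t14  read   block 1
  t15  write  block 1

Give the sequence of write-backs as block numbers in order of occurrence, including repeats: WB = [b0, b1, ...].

WB = [0, 3, 4, 2, 3]

  0 | R B0 → L0 miss [-]
  1 | W B0 → L0 hit [D]
  2 | W B3 → L1 miss [D]
  3 | R B4 → L0 miss wb→B0 [-]
  4 | W B4 → L0 hit [D]
  5 | R B4 → L0 hit [D]
  6 | R B4 → L0 hit [D]
  7 | R B5 → L1 miss wb→B3 [-]
  8 | W B2 → L0 miss wb→B4 [D]
  9 | R B0 → L0 miss wb→B2 [-]
  10 | W B0 → L0 hit [D]
  11 | R B5 → L1 hit [-]
  12 | R B5 → L1 hit [-]
  13 | W B3 → L1 miss [D]
  14 | R B1 → L1 miss wb→B3 [-]
  15 | W B1 → L1 hit [D]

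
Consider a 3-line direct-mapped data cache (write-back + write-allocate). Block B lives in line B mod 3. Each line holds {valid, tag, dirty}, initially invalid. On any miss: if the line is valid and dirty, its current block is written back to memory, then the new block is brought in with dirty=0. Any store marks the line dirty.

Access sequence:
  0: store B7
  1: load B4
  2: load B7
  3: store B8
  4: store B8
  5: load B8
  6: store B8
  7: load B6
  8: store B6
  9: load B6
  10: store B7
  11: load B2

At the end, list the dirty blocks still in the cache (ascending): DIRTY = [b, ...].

DIRTY = [6, 7]

  0 | W B7 → L1 miss [D]
  1 | R B4 → L1 miss wb→B7 [-]
  2 | R B7 → L1 miss [-]
  3 | W B8 → L2 miss [D]
  4 | W B8 → L2 hit [D]
  5 | R B8 → L2 hit [D]
  6 | W B8 → L2 hit [D]
  7 | R B6 → L0 miss [-]
  8 | W B6 → L0 hit [D]
  9 | R B6 → L0 hit [D]
  10 | W B7 → L1 hit [D]
  11 | R B2 → L2 miss wb→B8 [-]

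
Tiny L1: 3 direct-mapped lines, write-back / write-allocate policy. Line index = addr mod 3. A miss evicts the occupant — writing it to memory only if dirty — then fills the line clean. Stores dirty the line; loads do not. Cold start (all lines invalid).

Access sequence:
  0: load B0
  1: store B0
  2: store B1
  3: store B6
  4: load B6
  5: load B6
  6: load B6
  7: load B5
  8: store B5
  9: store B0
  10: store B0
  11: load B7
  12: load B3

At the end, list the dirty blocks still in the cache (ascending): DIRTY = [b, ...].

  0 | R B0 → L0 miss [-]
  1 | W B0 → L0 hit [D]
  2 | W B1 → L1 miss [D]
  3 | W B6 → L0 miss wb→B0 [D]
  4 | R B6 → L0 hit [D]
  5 | R B6 → L0 hit [D]
  6 | R B6 → L0 hit [D]
  7 | R B5 → L2 miss [-]
  8 | W B5 → L2 hit [D]
  9 | W B0 → L0 miss wb→B6 [D]
  10 | W B0 → L0 hit [D]
  11 | R B7 → L1 miss wb→B1 [-]
  12 | R B3 → L0 miss wb→B0 [-]

DIRTY = [5]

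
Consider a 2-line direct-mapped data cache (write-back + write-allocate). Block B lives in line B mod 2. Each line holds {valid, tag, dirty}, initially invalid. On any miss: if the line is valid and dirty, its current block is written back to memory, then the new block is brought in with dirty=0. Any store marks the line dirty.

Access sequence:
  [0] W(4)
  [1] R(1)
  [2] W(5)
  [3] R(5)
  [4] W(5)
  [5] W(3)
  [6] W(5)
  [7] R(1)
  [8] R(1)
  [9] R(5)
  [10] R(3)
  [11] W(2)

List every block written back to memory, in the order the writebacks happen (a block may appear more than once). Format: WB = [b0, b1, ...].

  0 | W B4 → L0 miss [D]
  1 | R B1 → L1 miss [-]
  2 | W B5 → L1 miss [D]
  3 | R B5 → L1 hit [D]
  4 | W B5 → L1 hit [D]
  5 | W B3 → L1 miss wb→B5 [D]
  6 | W B5 → L1 miss wb→B3 [D]
  7 | R B1 → L1 miss wb→B5 [-]
  8 | R B1 → L1 hit [-]
  9 | R B5 → L1 miss [-]
  10 | R B3 → L1 miss [-]
  11 | W B2 → L0 miss wb→B4 [D]

WB = [5, 3, 5, 4]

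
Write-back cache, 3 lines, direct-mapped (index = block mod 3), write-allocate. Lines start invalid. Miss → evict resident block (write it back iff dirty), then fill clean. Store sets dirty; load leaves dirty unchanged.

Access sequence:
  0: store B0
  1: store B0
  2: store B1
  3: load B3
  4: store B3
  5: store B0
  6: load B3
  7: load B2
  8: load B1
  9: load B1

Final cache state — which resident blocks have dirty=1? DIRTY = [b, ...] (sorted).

0: W B0 → L0 miss [D]
1: W B0 → L0 hit [D]
2: W B1 → L1 miss [D]
3: R B3 → L0 miss wb→B0 [-]
4: W B3 → L0 hit [D]
5: W B0 → L0 miss wb→B3 [D]
6: R B3 → L0 miss wb→B0 [-]
7: R B2 → L2 miss [-]
8: R B1 → L1 hit [D]
9: R B1 → L1 hit [D]

DIRTY = [1]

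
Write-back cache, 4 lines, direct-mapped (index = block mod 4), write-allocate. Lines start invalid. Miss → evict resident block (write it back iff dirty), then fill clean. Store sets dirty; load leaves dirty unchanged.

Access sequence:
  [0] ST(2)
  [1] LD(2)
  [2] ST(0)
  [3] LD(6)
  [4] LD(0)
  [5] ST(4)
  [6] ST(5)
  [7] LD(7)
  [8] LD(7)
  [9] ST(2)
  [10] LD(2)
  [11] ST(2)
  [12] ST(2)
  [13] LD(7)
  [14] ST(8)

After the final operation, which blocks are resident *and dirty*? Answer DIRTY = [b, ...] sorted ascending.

DIRTY = [2, 5, 8]

0: W B2 → L2 miss [D]
1: R B2 → L2 hit [D]
2: W B0 → L0 miss [D]
3: R B6 → L2 miss wb→B2 [-]
4: R B0 → L0 hit [D]
5: W B4 → L0 miss wb→B0 [D]
6: W B5 → L1 miss [D]
7: R B7 → L3 miss [-]
8: R B7 → L3 hit [-]
9: W B2 → L2 miss [D]
10: R B2 → L2 hit [D]
11: W B2 → L2 hit [D]
12: W B2 → L2 hit [D]
13: R B7 → L3 hit [-]
14: W B8 → L0 miss wb→B4 [D]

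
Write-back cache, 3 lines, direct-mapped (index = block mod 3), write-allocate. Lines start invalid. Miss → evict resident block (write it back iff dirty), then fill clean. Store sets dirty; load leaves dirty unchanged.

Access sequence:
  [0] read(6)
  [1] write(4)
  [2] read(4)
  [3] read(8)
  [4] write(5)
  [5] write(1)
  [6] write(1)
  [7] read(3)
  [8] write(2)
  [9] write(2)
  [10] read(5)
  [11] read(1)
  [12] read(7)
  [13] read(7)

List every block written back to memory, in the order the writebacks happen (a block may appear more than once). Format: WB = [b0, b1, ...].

WB = [4, 5, 2, 1]

  0 | R B6 → L0 miss [-]
  1 | W B4 → L1 miss [D]
  2 | R B4 → L1 hit [D]
  3 | R B8 → L2 miss [-]
  4 | W B5 → L2 miss [D]
  5 | W B1 → L1 miss wb→B4 [D]
  6 | W B1 → L1 hit [D]
  7 | R B3 → L0 miss [-]
  8 | W B2 → L2 miss wb→B5 [D]
  9 | W B2 → L2 hit [D]
  10 | R B5 → L2 miss wb→B2 [-]
  11 | R B1 → L1 hit [D]
  12 | R B7 → L1 miss wb→B1 [-]
  13 | R B7 → L1 hit [-]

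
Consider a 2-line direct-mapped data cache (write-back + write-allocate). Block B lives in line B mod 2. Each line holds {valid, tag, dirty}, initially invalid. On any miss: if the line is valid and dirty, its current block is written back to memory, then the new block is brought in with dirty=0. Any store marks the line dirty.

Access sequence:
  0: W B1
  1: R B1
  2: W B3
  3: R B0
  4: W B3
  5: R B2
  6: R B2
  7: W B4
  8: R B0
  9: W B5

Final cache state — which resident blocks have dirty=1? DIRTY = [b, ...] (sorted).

DIRTY = [5]

  0 | W B1 → L1 miss [D]
  1 | R B1 → L1 hit [D]
  2 | W B3 → L1 miss wb→B1 [D]
  3 | R B0 → L0 miss [-]
  4 | W B3 → L1 hit [D]
  5 | R B2 → L0 miss [-]
  6 | R B2 → L0 hit [-]
  7 | W B4 → L0 miss [D]
  8 | R B0 → L0 miss wb→B4 [-]
  9 | W B5 → L1 miss wb→B3 [D]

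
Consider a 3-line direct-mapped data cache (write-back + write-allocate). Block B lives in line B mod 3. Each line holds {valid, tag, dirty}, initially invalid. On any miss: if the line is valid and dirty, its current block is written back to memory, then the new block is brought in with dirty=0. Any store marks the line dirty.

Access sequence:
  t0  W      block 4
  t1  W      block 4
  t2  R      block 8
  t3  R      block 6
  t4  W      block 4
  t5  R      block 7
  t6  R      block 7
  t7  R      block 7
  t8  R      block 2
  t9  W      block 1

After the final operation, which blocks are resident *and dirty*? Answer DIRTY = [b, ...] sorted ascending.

  0 | W B4 → L1 miss [D]
  1 | W B4 → L1 hit [D]
  2 | R B8 → L2 miss [-]
  3 | R B6 → L0 miss [-]
  4 | W B4 → L1 hit [D]
  5 | R B7 → L1 miss wb→B4 [-]
  6 | R B7 → L1 hit [-]
  7 | R B7 → L1 hit [-]
  8 | R B2 → L2 miss [-]
  9 | W B1 → L1 miss [D]

DIRTY = [1]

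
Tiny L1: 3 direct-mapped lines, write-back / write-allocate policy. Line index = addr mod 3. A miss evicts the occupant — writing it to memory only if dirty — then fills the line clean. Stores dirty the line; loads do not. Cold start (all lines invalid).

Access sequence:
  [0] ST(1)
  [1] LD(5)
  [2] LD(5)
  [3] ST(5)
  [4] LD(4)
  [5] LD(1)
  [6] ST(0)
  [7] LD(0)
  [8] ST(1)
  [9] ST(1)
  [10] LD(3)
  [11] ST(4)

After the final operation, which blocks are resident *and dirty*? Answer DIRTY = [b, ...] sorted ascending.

DIRTY = [4, 5]

0: W B1 → L1 miss [D]
1: R B5 → L2 miss [-]
2: R B5 → L2 hit [-]
3: W B5 → L2 hit [D]
4: R B4 → L1 miss wb→B1 [-]
5: R B1 → L1 miss [-]
6: W B0 → L0 miss [D]
7: R B0 → L0 hit [D]
8: W B1 → L1 hit [D]
9: W B1 → L1 hit [D]
10: R B3 → L0 miss wb→B0 [-]
11: W B4 → L1 miss wb→B1 [D]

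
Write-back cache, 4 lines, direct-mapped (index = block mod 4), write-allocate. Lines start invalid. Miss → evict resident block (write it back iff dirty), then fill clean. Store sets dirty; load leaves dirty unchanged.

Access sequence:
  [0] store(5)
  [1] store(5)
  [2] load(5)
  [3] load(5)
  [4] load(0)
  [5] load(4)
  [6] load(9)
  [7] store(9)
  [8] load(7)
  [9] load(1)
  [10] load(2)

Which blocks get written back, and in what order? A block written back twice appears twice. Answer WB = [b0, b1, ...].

WB = [5, 9]

0: W B5 → L1 miss [D]
1: W B5 → L1 hit [D]
2: R B5 → L1 hit [D]
3: R B5 → L1 hit [D]
4: R B0 → L0 miss [-]
5: R B4 → L0 miss [-]
6: R B9 → L1 miss wb→B5 [-]
7: W B9 → L1 hit [D]
8: R B7 → L3 miss [-]
9: R B1 → L1 miss wb→B9 [-]
10: R B2 → L2 miss [-]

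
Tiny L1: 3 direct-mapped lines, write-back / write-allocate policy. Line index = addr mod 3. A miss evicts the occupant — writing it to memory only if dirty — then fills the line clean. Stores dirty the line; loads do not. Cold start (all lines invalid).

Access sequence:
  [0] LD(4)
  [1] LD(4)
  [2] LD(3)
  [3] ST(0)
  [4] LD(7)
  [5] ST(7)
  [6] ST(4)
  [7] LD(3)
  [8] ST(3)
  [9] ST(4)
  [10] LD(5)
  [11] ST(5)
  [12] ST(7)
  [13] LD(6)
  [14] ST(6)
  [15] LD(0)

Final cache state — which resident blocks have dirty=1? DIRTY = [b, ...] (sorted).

0: R B4 -> L1 miss  d=-]
1: R B4 -> L1 hit  d=-]
2: R B3 -> L0 miss  d=-]
3: W B0 -> L0 miss  d=D]
4: R B7 -> L1 miss  d=-]
5: W B7 -> L1 hit  d=D]
6: W B4 -> L1 miss wb->B7  d=D]
7: R B3 -> L0 miss wb->B0  d=-]
8: W B3 -> L0 hit  d=D]
9: W B4 -> L1 hit  d=D]
10: R B5 -> L2 miss  d=-]
11: W B5 -> L2 hit  d=D]
12: W B7 -> L1 miss wb->B4  d=D]
13: R B6 -> L0 miss wb->B3  d=-]
14: W B6 -> L0 hit  d=D]
15: R B0 -> L0 miss wb->B6  d=-]

DIRTY = [5, 7]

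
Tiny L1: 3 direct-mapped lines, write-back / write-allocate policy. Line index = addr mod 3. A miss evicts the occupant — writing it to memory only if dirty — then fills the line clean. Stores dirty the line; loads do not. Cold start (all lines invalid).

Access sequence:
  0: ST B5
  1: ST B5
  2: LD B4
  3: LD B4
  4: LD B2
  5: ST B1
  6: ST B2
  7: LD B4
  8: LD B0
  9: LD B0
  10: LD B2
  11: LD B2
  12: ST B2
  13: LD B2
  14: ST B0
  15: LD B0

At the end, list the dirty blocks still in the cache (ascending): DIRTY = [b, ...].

0: W B5 → L2 miss [D]
1: W B5 → L2 hit [D]
2: R B4 → L1 miss [-]
3: R B4 → L1 hit [-]
4: R B2 → L2 miss wb→B5 [-]
5: W B1 → L1 miss [D]
6: W B2 → L2 hit [D]
7: R B4 → L1 miss wb→B1 [-]
8: R B0 → L0 miss [-]
9: R B0 → L0 hit [-]
10: R B2 → L2 hit [D]
11: R B2 → L2 hit [D]
12: W B2 → L2 hit [D]
13: R B2 → L2 hit [D]
14: W B0 → L0 hit [D]
15: R B0 → L0 hit [D]

DIRTY = [0, 2]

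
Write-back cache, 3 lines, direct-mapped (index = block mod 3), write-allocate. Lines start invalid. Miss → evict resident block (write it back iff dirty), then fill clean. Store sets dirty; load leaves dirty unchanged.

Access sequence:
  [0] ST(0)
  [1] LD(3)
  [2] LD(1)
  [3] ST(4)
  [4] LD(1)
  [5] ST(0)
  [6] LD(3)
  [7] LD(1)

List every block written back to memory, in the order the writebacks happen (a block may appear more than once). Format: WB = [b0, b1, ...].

WB = [0, 4, 0]

  0 | W B0 → L0 miss [D]
  1 | R B3 → L0 miss wb→B0 [-]
  2 | R B1 → L1 miss [-]
  3 | W B4 → L1 miss [D]
  4 | R B1 → L1 miss wb→B4 [-]
  5 | W B0 → L0 miss [D]
  6 | R B3 → L0 miss wb→B0 [-]
  7 | R B1 → L1 hit [-]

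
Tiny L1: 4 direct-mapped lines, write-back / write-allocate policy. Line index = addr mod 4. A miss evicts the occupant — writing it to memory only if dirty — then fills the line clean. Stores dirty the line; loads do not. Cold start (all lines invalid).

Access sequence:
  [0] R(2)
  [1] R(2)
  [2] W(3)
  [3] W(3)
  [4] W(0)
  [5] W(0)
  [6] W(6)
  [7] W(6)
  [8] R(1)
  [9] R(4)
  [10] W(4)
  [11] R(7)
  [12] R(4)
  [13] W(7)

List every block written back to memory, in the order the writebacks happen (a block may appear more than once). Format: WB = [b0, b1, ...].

WB = [0, 3]

  0 | R B2 → L2 miss [-]
  1 | R B2 → L2 hit [-]
  2 | W B3 → L3 miss [D]
  3 | W B3 → L3 hit [D]
  4 | W B0 → L0 miss [D]
  5 | W B0 → L0 hit [D]
  6 | W B6 → L2 miss [D]
  7 | W B6 → L2 hit [D]
  8 | R B1 → L1 miss [-]
  9 | R B4 → L0 miss wb→B0 [-]
  10 | W B4 → L0 hit [D]
  11 | R B7 → L3 miss wb→B3 [-]
  12 | R B4 → L0 hit [D]
  13 | W B7 → L3 hit [D]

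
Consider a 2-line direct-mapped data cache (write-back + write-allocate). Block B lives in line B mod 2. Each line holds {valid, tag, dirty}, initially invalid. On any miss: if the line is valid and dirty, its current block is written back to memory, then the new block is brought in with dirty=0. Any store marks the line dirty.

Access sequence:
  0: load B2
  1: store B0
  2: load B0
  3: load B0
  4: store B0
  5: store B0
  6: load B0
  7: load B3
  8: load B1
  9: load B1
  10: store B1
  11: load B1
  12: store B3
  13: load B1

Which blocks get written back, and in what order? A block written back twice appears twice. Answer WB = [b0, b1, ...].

0: R B2 -> L0 miss  d=-]
1: W B0 -> L0 miss  d=D]
2: R B0 -> L0 hit  d=D]
3: R B0 -> L0 hit  d=D]
4: W B0 -> L0 hit  d=D]
5: W B0 -> L0 hit  d=D]
6: R B0 -> L0 hit  d=D]
7: R B3 -> L1 miss  d=-]
8: R B1 -> L1 miss  d=-]
9: R B1 -> L1 hit  d=-]
10: W B1 -> L1 hit  d=D]
11: R B1 -> L1 hit  d=D]
12: W B3 -> L1 miss wb->B1  d=D]
13: R B1 -> L1 miss wb->B3  d=-]

WB = [1, 3]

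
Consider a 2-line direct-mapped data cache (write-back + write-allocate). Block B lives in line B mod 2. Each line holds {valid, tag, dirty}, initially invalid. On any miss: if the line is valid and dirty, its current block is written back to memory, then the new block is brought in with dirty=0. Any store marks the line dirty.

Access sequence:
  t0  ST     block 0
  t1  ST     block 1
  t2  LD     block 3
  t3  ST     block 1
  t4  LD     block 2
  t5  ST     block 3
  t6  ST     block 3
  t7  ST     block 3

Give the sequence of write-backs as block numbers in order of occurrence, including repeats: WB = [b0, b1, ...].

0: W B0 → L0 miss [D]
1: W B1 → L1 miss [D]
2: R B3 → L1 miss wb→B1 [-]
3: W B1 → L1 miss [D]
4: R B2 → L0 miss wb→B0 [-]
5: W B3 → L1 miss wb→B1 [D]
6: W B3 → L1 hit [D]
7: W B3 → L1 hit [D]

WB = [1, 0, 1]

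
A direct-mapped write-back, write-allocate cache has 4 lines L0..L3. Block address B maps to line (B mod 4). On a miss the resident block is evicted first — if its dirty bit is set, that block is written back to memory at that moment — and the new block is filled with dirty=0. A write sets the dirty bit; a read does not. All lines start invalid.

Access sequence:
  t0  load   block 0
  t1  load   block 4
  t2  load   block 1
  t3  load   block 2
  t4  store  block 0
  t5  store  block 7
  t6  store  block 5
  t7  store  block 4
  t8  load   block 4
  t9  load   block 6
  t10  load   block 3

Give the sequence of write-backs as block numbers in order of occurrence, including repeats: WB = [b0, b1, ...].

0: R B0 → L0 miss [-]
1: R B4 → L0 miss [-]
2: R B1 → L1 miss [-]
3: R B2 → L2 miss [-]
4: W B0 → L0 miss [D]
5: W B7 → L3 miss [D]
6: W B5 → L1 miss [D]
7: W B4 → L0 miss wb→B0 [D]
8: R B4 → L0 hit [D]
9: R B6 → L2 miss [-]
10: R B3 → L3 miss wb→B7 [-]

WB = [0, 7]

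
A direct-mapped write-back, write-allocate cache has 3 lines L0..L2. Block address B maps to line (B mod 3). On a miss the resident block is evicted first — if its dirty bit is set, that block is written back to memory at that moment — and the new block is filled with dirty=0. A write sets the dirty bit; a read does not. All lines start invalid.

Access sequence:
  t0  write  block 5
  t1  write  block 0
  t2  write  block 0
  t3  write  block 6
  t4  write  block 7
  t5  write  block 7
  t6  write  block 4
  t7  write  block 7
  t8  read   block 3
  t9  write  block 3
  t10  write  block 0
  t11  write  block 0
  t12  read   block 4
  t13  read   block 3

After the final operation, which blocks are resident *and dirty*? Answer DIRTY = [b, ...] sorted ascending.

  0 | W B5 → L2 miss [D]
  1 | W B0 → L0 miss [D]
  2 | W B0 → L0 hit [D]
  3 | W B6 → L0 miss wb→B0 [D]
  4 | W B7 → L1 miss [D]
  5 | W B7 → L1 hit [D]
  6 | W B4 → L1 miss wb→B7 [D]
  7 | W B7 → L1 miss wb→B4 [D]
  8 | R B3 → L0 miss wb→B6 [-]
  9 | W B3 → L0 hit [D]
  10 | W B0 → L0 miss wb→B3 [D]
  11 | W B0 → L0 hit [D]
  12 | R B4 → L1 miss wb→B7 [-]
  13 | R B3 → L0 miss wb→B0 [-]

DIRTY = [5]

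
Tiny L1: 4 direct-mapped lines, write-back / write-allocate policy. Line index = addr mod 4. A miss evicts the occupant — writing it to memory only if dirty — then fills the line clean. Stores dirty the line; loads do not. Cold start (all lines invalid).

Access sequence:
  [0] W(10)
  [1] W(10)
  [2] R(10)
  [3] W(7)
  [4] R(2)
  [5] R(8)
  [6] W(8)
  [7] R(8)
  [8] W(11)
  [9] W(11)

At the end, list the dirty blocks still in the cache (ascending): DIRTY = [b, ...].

0: W B10 → L2 miss [D]
1: W B10 → L2 hit [D]
2: R B10 → L2 hit [D]
3: W B7 → L3 miss [D]
4: R B2 → L2 miss wb→B10 [-]
5: R B8 → L0 miss [-]
6: W B8 → L0 hit [D]
7: R B8 → L0 hit [D]
8: W B11 → L3 miss wb→B7 [D]
9: W B11 → L3 hit [D]

DIRTY = [8, 11]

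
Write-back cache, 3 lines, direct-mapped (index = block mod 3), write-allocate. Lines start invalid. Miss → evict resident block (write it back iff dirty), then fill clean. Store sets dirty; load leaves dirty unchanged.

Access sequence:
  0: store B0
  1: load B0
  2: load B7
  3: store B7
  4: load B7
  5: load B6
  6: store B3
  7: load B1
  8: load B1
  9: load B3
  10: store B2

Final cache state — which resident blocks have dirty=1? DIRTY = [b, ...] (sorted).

DIRTY = [2, 3]

0: W B0 → L0 miss [D]
1: R B0 → L0 hit [D]
2: R B7 → L1 miss [-]
3: W B7 → L1 hit [D]
4: R B7 → L1 hit [D]
5: R B6 → L0 miss wb→B0 [-]
6: W B3 → L0 miss [D]
7: R B1 → L1 miss wb→B7 [-]
8: R B1 → L1 hit [-]
9: R B3 → L0 hit [D]
10: W B2 → L2 miss [D]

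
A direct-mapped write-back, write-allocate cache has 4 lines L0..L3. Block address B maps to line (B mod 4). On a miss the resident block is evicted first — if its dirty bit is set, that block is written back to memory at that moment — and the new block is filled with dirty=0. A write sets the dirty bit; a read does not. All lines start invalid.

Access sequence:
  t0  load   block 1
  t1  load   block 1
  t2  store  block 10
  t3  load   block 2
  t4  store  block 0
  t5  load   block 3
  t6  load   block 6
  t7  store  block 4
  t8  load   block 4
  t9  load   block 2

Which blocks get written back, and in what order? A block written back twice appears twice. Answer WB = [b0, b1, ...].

0: R B1 -> L1 miss  d=-]
1: R B1 -> L1 hit  d=-]
2: W B10 -> L2 miss  d=D]
3: R B2 -> L2 miss wb->B10  d=-]
4: W B0 -> L0 miss  d=D]
5: R B3 -> L3 miss  d=-]
6: R B6 -> L2 miss  d=-]
7: W B4 -> L0 miss wb->B0  d=D]
8: R B4 -> L0 hit  d=D]
9: R B2 -> L2 miss  d=-]

WB = [10, 0]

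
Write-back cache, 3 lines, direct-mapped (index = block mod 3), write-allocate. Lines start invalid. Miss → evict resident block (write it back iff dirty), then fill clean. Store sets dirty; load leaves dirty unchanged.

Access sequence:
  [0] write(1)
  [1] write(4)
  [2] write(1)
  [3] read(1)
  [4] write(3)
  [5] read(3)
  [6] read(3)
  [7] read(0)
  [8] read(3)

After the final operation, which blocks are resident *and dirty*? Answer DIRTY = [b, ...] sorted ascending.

0: W B1 -> L1 miss  d=D]
1: W B4 -> L1 miss wb->B1  d=D]
2: W B1 -> L1 miss wb->B4  d=D]
3: R B1 -> L1 hit  d=D]
4: W B3 -> L0 miss  d=D]
5: R B3 -> L0 hit  d=D]
6: R B3 -> L0 hit  d=D]
7: R B0 -> L0 miss wb->B3  d=-]
8: R B3 -> L0 miss  d=-]

DIRTY = [1]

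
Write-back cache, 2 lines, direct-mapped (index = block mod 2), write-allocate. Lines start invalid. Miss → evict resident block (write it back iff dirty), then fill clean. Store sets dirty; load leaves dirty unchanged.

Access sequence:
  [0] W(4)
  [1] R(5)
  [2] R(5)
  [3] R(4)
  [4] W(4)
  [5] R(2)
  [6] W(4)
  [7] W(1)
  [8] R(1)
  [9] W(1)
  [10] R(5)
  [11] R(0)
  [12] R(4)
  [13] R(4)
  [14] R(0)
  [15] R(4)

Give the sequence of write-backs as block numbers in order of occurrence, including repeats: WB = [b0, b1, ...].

  0 | W B4 → L0 miss [D]
  1 | R B5 → L1 miss [-]
  2 | R B5 → L1 hit [-]
  3 | R B4 → L0 hit [D]
  4 | W B4 → L0 hit [D]
  5 | R B2 → L0 miss wb→B4 [-]
  6 | W B4 → L0 miss [D]
  7 | W B1 → L1 miss [D]
  8 | R B1 → L1 hit [D]
  9 | W B1 → L1 hit [D]
  10 | R B5 → L1 miss wb→B1 [-]
  11 | R B0 → L0 miss wb→B4 [-]
  12 | R B4 → L0 miss [-]
  13 | R B4 → L0 hit [-]
  14 | R B0 → L0 miss [-]
  15 | R B4 → L0 miss [-]

WB = [4, 1, 4]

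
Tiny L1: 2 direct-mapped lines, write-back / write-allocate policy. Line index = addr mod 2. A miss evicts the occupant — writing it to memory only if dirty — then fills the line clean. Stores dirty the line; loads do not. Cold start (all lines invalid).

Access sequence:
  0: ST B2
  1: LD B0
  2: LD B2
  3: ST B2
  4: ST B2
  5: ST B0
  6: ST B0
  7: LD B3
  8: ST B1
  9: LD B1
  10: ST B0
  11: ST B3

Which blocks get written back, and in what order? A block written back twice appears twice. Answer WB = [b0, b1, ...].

WB = [2, 2, 1]

  0 | W B2 → L0 miss [D]
  1 | R B0 → L0 miss wb→B2 [-]
  2 | R B2 → L0 miss [-]
  3 | W B2 → L0 hit [D]
  4 | W B2 → L0 hit [D]
  5 | W B0 → L0 miss wb→B2 [D]
  6 | W B0 → L0 hit [D]
  7 | R B3 → L1 miss [-]
  8 | W B1 → L1 miss [D]
  9 | R B1 → L1 hit [D]
  10 | W B0 → L0 hit [D]
  11 | W B3 → L1 miss wb→B1 [D]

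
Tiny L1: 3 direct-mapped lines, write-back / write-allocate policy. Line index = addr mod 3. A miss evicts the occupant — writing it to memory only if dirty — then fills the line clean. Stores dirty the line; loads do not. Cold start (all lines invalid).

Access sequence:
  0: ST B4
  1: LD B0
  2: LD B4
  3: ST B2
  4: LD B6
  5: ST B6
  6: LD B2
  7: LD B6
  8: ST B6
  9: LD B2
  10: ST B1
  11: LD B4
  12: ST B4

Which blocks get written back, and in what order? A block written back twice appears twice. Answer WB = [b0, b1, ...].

WB = [4, 1]

  0 | W B4 → L1 miss [D]
  1 | R B0 → L0 miss [-]
  2 | R B4 → L1 hit [D]
  3 | W B2 → L2 miss [D]
  4 | R B6 → L0 miss [-]
  5 | W B6 → L0 hit [D]
  6 | R B2 → L2 hit [D]
  7 | R B6 → L0 hit [D]
  8 | W B6 → L0 hit [D]
  9 | R B2 → L2 hit [D]
  10 | W B1 → L1 miss wb→B4 [D]
  11 | R B4 → L1 miss wb→B1 [-]
  12 | W B4 → L1 hit [D]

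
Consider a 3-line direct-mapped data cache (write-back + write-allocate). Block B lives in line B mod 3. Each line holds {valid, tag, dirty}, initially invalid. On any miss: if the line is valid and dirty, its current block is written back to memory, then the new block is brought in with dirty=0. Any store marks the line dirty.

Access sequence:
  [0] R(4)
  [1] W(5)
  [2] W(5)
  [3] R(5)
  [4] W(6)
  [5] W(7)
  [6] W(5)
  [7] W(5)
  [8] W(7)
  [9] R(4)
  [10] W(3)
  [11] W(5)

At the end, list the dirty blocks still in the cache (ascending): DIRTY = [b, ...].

  0 | R B4 → L1 miss [-]
  1 | W B5 → L2 miss [D]
  2 | W B5 → L2 hit [D]
  3 | R B5 → L2 hit [D]
  4 | W B6 → L0 miss [D]
  5 | W B7 → L1 miss [D]
  6 | W B5 → L2 hit [D]
  7 | W B5 → L2 hit [D]
  8 | W B7 → L1 hit [D]
  9 | R B4 → L1 miss wb→B7 [-]
  10 | W B3 → L0 miss wb→B6 [D]
  11 | W B5 → L2 hit [D]

DIRTY = [3, 5]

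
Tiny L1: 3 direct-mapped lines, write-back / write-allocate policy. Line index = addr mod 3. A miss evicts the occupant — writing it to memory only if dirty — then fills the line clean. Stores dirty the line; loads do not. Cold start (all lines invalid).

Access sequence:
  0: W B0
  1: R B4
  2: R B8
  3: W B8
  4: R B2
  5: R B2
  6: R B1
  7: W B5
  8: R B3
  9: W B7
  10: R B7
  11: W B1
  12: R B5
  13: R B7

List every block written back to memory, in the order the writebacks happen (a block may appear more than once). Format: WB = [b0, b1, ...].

WB = [8, 0, 7, 1]

  0 | W B0 → L0 miss [D]
  1 | R B4 → L1 miss [-]
  2 | R B8 → L2 miss [-]
  3 | W B8 → L2 hit [D]
  4 | R B2 → L2 miss wb→B8 [-]
  5 | R B2 → L2 hit [-]
  6 | R B1 → L1 miss [-]
  7 | W B5 → L2 miss [D]
  8 | R B3 → L0 miss wb→B0 [-]
  9 | W B7 → L1 miss [D]
  10 | R B7 → L1 hit [D]
  11 | W B1 → L1 miss wb→B7 [D]
  12 | R B5 → L2 hit [D]
  13 | R B7 → L1 miss wb→B1 [-]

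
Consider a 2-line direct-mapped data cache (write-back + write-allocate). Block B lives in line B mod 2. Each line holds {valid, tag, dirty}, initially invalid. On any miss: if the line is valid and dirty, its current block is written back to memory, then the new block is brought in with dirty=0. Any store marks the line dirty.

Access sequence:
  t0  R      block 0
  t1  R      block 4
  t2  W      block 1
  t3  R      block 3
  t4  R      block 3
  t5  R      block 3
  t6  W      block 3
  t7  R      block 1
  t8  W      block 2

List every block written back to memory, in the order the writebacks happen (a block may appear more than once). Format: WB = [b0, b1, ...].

WB = [1, 3]

0: R B0 → L0 miss [-]
1: R B4 → L0 miss [-]
2: W B1 → L1 miss [D]
3: R B3 → L1 miss wb→B1 [-]
4: R B3 → L1 hit [-]
5: R B3 → L1 hit [-]
6: W B3 → L1 hit [D]
7: R B1 → L1 miss wb→B3 [-]
8: W B2 → L0 miss [D]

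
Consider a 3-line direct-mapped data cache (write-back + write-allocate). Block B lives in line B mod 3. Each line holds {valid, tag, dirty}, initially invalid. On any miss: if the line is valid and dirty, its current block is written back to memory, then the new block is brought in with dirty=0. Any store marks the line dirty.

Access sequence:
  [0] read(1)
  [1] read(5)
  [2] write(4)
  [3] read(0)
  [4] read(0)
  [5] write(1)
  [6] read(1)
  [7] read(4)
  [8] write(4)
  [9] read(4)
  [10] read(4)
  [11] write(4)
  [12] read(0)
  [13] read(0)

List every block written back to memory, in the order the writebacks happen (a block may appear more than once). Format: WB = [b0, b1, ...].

0: R B1 → L1 miss [-]
1: R B5 → L2 miss [-]
2: W B4 → L1 miss [D]
3: R B0 → L0 miss [-]
4: R B0 → L0 hit [-]
5: W B1 → L1 miss wb→B4 [D]
6: R B1 → L1 hit [D]
7: R B4 → L1 miss wb→B1 [-]
8: W B4 → L1 hit [D]
9: R B4 → L1 hit [D]
10: R B4 → L1 hit [D]
11: W B4 → L1 hit [D]
12: R B0 → L0 hit [-]
13: R B0 → L0 hit [-]

WB = [4, 1]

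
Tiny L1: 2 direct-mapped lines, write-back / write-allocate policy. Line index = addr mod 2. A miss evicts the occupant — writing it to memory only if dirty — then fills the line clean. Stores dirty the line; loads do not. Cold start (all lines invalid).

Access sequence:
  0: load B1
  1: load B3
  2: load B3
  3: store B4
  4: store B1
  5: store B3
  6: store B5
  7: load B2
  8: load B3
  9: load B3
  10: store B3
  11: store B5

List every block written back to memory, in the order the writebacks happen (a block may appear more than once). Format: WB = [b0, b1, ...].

  0 | R B1 → L1 miss [-]
  1 | R B3 → L1 miss [-]
  2 | R B3 → L1 hit [-]
  3 | W B4 → L0 miss [D]
  4 | W B1 → L1 miss [D]
  5 | W B3 → L1 miss wb→B1 [D]
  6 | W B5 → L1 miss wb→B3 [D]
  7 | R B2 → L0 miss wb→B4 [-]
  8 | R B3 → L1 miss wb→B5 [-]
  9 | R B3 → L1 hit [-]
  10 | W B3 → L1 hit [D]
  11 | W B5 → L1 miss wb→B3 [D]

WB = [1, 3, 4, 5, 3]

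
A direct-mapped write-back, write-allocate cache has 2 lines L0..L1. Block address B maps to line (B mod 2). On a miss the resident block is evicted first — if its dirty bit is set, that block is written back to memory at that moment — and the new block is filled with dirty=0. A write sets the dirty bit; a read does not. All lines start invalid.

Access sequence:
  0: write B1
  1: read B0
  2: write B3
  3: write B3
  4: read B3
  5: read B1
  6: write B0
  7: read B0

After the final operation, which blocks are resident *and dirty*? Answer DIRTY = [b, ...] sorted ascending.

0: W B1 -> L1 miss  d=D]
1: R B0 -> L0 miss  d=-]
2: W B3 -> L1 miss wb->B1  d=D]
3: W B3 -> L1 hit  d=D]
4: R B3 -> L1 hit  d=D]
5: R B1 -> L1 miss wb->B3  d=-]
6: W B0 -> L0 hit  d=D]
7: R B0 -> L0 hit  d=D]

DIRTY = [0]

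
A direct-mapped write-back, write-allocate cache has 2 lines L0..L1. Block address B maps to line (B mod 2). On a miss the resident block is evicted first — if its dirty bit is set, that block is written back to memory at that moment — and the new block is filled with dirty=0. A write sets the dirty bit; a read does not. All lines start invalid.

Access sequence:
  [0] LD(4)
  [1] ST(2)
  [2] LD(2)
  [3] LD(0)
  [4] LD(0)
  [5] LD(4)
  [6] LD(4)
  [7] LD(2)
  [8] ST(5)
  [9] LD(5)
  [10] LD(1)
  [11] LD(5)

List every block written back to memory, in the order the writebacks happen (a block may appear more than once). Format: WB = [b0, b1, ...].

WB = [2, 5]

0: R B4 -> L0 miss  d=-]
1: W B2 -> L0 miss  d=D]
2: R B2 -> L0 hit  d=D]
3: R B0 -> L0 miss wb->B2  d=-]
4: R B0 -> L0 hit  d=-]
5: R B4 -> L0 miss  d=-]
6: R B4 -> L0 hit  d=-]
7: R B2 -> L0 miss  d=-]
8: W B5 -> L1 miss  d=D]
9: R B5 -> L1 hit  d=D]
10: R B1 -> L1 miss wb->B5  d=-]
11: R B5 -> L1 miss  d=-]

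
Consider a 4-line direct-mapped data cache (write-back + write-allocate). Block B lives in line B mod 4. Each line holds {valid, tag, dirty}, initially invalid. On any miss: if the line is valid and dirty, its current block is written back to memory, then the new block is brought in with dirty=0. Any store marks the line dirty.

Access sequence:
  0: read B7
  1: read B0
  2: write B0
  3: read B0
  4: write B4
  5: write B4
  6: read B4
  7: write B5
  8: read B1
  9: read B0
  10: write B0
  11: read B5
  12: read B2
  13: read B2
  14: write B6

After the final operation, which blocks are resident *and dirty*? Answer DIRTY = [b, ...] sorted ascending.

0: R B7 → L3 miss [-]
1: R B0 → L0 miss [-]
2: W B0 → L0 hit [D]
3: R B0 → L0 hit [D]
4: W B4 → L0 miss wb→B0 [D]
5: W B4 → L0 hit [D]
6: R B4 → L0 hit [D]
7: W B5 → L1 miss [D]
8: R B1 → L1 miss wb→B5 [-]
9: R B0 → L0 miss wb→B4 [-]
10: W B0 → L0 hit [D]
11: R B5 → L1 miss [-]
12: R B2 → L2 miss [-]
13: R B2 → L2 hit [-]
14: W B6 → L2 miss [D]

DIRTY = [0, 6]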